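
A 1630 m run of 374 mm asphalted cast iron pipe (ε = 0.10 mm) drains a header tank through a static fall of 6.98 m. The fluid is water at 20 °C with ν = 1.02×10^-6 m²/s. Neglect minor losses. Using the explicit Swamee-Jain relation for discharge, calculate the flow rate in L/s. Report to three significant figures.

Q ≈ 154 L/s

Swamee-Jain (Type II): Q = -0.965·√(gD⁵h_f/L)·ln[ε/(3.7D) + √(3.17ν²L/(gD³h_f))]
√(gD⁵h_f/L) = √(9.81·0.374⁵·6.98/1630) = 0.01753
ε/(3.7D) = 7.23×10^-5; √(3.17ν²L/(gD³h_f)) = 3.87×10^-5
Q = -0.965·0.01753·ln(1.110×10^-4) = 0.1541 m³/s
Check: V = 1.40 m/s, Re = 5.14×10^5, f = 0.01607, h_f = 7.02 m ≈ 6.98 m ✓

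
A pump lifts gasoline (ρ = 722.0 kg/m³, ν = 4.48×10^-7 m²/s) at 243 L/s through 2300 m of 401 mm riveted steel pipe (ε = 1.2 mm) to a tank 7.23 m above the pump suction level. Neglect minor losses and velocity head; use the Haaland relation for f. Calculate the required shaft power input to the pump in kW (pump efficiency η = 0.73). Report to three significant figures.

P_shaft ≈ 84.1 kW

V = 4Q/(πD²) = 1.924 m/s; Re = 1.72×10^6; ε/D = 0.00299; f = 0.02627
h_f = f(L/D)V²/2g = 28.43 m
Total head H = z + h_f = 7.23 + 28.43 = 35.66 m
P_hyd = ρgQH = 722.0·9.81·0.243·35.66 = 61.38 kW
P_shaft = P_hyd/η = 61.38/0.73 = 84.08 kW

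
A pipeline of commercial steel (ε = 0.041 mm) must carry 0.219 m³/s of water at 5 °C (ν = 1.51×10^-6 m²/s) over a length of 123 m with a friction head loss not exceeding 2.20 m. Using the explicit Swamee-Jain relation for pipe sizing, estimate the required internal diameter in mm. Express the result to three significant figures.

Swamee-Jain (Type III): D = 0.66·[ε^1.25·(LQ²/(gh_f))^4.75 + ν·Q^9.4·(L/(gh_f))^5.2]^0.04
LQ²/(gh_f) = 0.2733; L/(gh_f) = 5.699
Term 1 = ε^1.25·(…)^4.75 = 6.92×10^-9; Term 2 = ν·Q^9.4·(…)^5.2 = 8.12×10^-9
D = 0.66·(6.92×10^-9 + 8.12×10^-9)^0.04 = 0.3211 m = 321 mm
Check: V = 2.70 m/s, Re = 5.75×10^5, f = 0.01457, h_f = 2.08 m ≈ 2.20 m ✓

D ≈ 321 mm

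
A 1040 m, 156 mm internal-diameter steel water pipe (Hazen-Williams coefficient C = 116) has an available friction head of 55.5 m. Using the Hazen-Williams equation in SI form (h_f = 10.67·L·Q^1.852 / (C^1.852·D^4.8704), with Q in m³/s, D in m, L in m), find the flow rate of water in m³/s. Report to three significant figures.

Rearranging: Q = [h_f·C^1.852·D^4.8704 / (10.67·L)]^(1/1.852)
Q = [55.5·116^1.852·0.156^4.8704 / (10.67·1040)]^0.540 = 0.05014 m³/s

Q ≈ 0.0501 m³/s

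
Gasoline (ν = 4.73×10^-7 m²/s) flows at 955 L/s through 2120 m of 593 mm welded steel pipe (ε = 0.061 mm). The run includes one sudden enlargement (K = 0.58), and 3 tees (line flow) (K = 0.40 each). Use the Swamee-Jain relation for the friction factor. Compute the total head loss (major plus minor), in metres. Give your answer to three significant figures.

V = 4Q/(πD²) = 3.458 m/s; V²/2g = 0.6094 m
Re = 4.34×10^6, ε/D = 1.03×10^-4 → f = 0.01251 (Swamee-Jain)
Major: h_f = f(L/D)·V²/2g = 0.01251·3575·0.6094 = 27.26 m
Minor: ΣK = 1.78; h_m = ΣK·V²/2g = 1.085 m
Total H_L = 27.26 + 1.085 = 28.35 m

H_L ≈ 28.3 m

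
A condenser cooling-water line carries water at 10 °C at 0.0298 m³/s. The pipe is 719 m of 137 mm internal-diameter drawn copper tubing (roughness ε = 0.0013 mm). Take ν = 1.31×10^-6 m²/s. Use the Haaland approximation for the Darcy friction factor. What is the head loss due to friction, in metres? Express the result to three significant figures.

V = 4Q/(πD²) = 4·0.0298/(π·0.137²) = 2.022 m/s
Re = VD/ν = 2.022·0.137/1.31×10^-6 = 2.11×10^5 → turbulent
ε/D = 0.0013/137 = 9.49×10^-6
Haaland: f = 0.01539
h_f = f(L/D)V²/(2g) = 0.01539·(719/0.137)·2.022²/(2·9.81) = 16.82 m

h_f ≈ 16.8 m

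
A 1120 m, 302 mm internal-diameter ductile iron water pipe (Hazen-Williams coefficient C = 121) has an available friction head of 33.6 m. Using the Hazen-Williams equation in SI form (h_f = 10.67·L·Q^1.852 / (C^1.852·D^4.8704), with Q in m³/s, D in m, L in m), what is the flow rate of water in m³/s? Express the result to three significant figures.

Rearranging: Q = [h_f·C^1.852·D^4.8704 / (10.67·L)]^(1/1.852)
Q = [33.6·121^1.852·0.302^4.8704 / (10.67·1120)]^0.540 = 0.2177 m³/s

Q ≈ 0.218 m³/s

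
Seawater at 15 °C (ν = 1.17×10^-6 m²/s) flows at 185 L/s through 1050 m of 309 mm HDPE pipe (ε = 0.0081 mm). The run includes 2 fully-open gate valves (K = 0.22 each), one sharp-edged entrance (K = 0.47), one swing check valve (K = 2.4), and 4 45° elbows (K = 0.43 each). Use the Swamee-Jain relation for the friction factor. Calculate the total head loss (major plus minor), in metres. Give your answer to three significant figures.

V = 4Q/(πD²) = 2.467 m/s; V²/2g = 0.3102 m
Re = 6.52×10^5, ε/D = 2.62×10^-5 → f = 0.01297 (Swamee-Jain)
Major: h_f = f(L/D)·V²/2g = 0.01297·3398·0.3102 = 13.67 m
Minor: ΣK = 5.03; h_m = ΣK·V²/2g = 1.560 m
Total H_L = 13.67 + 1.560 = 15.23 m

H_L ≈ 15.2 m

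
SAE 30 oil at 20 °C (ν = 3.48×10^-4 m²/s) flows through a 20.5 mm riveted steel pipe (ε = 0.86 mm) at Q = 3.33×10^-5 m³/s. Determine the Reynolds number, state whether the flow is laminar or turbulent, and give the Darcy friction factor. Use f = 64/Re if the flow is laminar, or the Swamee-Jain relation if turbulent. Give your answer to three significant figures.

V = 4Q/(πD²) = 0.1009 m/s
Re = VD/ν = 0.1009·0.0205/3.48×10^-4 = 5.94
Re < 2300 → laminar → f = 64/Re = 10.77

Re ≈ 5.94; laminar; f = 64/Re ≈ 10.8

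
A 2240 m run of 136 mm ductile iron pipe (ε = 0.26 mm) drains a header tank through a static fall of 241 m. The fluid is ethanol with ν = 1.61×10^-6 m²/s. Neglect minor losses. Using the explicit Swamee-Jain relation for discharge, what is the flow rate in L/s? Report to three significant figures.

Q ≈ 50.5 L/s

Swamee-Jain (Type II): Q = -0.965·√(gD⁵h_f/L)·ln[ε/(3.7D) + √(3.17ν²L/(gD³h_f))]
√(gD⁵h_f/L) = √(9.81·0.136⁵·241/2240) = 0.007008
ε/(3.7D) = 5.17×10^-4; √(3.17ν²L/(gD³h_f)) = 5.56×10^-5
Q = -0.965·0.007008·ln(5.723×10^-4) = 0.05049 m³/s
Check: V = 3.48 m/s, Re = 2.94×10^5, f = 0.02393, h_f = 243 m ≈ 241 m ✓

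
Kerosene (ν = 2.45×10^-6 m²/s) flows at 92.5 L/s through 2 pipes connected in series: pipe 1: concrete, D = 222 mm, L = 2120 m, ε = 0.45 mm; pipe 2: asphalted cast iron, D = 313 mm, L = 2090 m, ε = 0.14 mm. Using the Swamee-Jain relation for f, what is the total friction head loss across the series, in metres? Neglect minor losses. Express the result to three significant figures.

Pipe 1: V = 2.390 m/s, Re = 2.17×10^5, ε/D = 0.00203, f = 0.02449, h_1 = f(L/D)V²/2g = 68.08 m
Pipe 2: V = 1.202 m/s, Re = 1.54×10^5, ε/D = 4.47×10^-4, f = 0.01916, h_2 = f(L/D)V²/2g = 9.424 m
Series → Q common, losses add: H = Σh = 77.50 m

H ≈ 77.5 m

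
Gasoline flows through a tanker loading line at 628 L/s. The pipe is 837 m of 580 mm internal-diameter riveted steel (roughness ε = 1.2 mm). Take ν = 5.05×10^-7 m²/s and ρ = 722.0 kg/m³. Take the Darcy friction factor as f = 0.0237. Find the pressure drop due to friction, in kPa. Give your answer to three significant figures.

Δp ≈ 69.8 kPa

V = 4Q/(πD²) = 4·0.628/(π·0.580²) = 2.377 m/s
h_f = f(L/D)V²/(2g) = 0.02370·(837/0.580)·2.377²/(2·9.81) = 9.849 m
Δp = ρg·h_f = 722.0·9.81·9.849 = 69.76 kPa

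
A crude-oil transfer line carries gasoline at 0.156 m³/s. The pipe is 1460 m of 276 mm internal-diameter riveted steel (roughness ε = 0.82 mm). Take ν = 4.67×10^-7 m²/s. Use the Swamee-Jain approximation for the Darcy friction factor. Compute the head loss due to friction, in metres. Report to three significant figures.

h_f ≈ 48.1 m

V = 4Q/(πD²) = 4·0.156/(π·0.276²) = 2.607 m/s
Re = VD/ν = 2.607·0.276/4.67×10^-7 = 1.54×10^6 → turbulent
ε/D = 0.82/276 = 0.00297
Swamee-Jain: f = 0.02623
h_f = f(L/D)V²/(2g) = 0.02623·(1460/0.276)·2.607²/(2·9.81) = 48.09 m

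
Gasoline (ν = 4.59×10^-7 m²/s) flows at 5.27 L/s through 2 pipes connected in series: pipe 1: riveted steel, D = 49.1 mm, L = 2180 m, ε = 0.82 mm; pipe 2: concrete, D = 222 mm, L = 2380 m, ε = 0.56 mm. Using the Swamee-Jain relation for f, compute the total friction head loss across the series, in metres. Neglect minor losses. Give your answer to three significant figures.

H ≈ 801 m

Pipe 1: V = 2.783 m/s, Re = 2.98×10^5, ε/D = 0.0167, f = 0.04570, h_1 = f(L/D)V²/2g = 801.1 m
Pipe 2: V = 0.1361 m/s, Re = 6.58×10^4, ε/D = 0.00252, f = 0.02734, h_2 = f(L/D)V²/2g = 0.2769 m
Series → Q common, losses add: H = Σh = 801.4 m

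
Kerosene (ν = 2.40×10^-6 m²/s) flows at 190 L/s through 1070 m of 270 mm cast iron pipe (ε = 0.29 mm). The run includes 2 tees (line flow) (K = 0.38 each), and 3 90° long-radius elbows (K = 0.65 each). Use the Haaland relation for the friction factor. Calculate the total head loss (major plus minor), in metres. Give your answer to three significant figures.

V = 4Q/(πD²) = 3.318 m/s; V²/2g = 0.5613 m
Re = 3.73×10^5, ε/D = 0.00107 → f = 0.02068 (Haaland)
Major: h_f = f(L/D)·V²/2g = 0.02068·3963·0.5613 = 46.00 m
Minor: ΣK = 2.71; h_m = ΣK·V²/2g = 1.521 m
Total H_L = 46.00 + 1.521 = 47.52 m

H_L ≈ 47.5 m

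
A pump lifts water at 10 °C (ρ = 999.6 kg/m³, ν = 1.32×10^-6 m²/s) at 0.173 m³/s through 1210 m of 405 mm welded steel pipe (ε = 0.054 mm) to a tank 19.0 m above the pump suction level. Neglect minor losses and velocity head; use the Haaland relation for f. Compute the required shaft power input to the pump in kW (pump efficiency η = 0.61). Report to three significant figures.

P_shaft ≈ 64.2 kW

V = 4Q/(πD²) = 1.343 m/s; Re = 4.12×10^5; ε/D = 1.33×10^-4; f = 0.01493
h_f = f(L/D)V²/2g = 4.101 m
Total head H = z + h_f = 19.0 + 4.101 = 23.10 m
P_hyd = ρgQH = 999.6·9.81·0.173·23.10 = 39.19 kW
P_shaft = P_hyd/η = 39.19/0.61 = 64.25 kW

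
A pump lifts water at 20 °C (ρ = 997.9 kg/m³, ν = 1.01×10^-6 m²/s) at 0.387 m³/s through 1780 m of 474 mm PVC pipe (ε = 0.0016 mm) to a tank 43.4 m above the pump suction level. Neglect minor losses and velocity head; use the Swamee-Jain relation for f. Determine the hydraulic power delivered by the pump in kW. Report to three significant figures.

V = 4Q/(πD²) = 2.193 m/s; Re = 1.03×10^6; ε/D = 3.38×10^-6; f = 0.01164
h_f = f(L/D)V²/2g = 10.71 m
Total head H = z + h_f = 43.4 + 10.71 = 54.11 m
P_hyd = ρgQH = 997.9·9.81·0.387·54.11 = 205.0 kW

P_hyd ≈ 205 kW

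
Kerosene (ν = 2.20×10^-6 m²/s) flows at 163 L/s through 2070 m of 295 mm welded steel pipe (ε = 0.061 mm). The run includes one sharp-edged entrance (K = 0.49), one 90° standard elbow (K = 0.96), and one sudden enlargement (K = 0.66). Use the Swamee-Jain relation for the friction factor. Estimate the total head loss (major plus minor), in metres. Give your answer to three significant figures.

H_L ≈ 33.7 m

V = 4Q/(πD²) = 2.385 m/s; V²/2g = 0.2899 m
Re = 3.20×10^5, ε/D = 2.07×10^-4 → f = 0.01625 (Swamee-Jain)
Major: h_f = f(L/D)·V²/2g = 0.01625·7017·0.2899 = 33.06 m
Minor: ΣK = 2.11; h_m = ΣK·V²/2g = 0.6116 m
Total H_L = 33.06 + 0.6116 = 33.67 m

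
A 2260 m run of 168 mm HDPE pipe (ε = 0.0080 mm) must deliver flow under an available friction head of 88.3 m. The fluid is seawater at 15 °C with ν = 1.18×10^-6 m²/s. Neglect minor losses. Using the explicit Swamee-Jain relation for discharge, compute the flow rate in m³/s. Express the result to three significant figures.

Swamee-Jain (Type II): Q = -0.965·√(gD⁵h_f/L)·ln[ε/(3.7D) + √(3.17ν²L/(gD³h_f))]
√(gD⁵h_f/L) = √(9.81·0.168⁵·88.3/2260) = 0.007162
ε/(3.7D) = 1.29×10^-5; √(3.17ν²L/(gD³h_f)) = 4.93×10^-5
Q = -0.965·0.007162·ln(6.215×10^-5) = 0.06694 m³/s
Check: V = 3.02 m/s, Re = 4.30×10^5, f = 0.01411, h_f = 88.2 m ≈ 88.3 m ✓

Q ≈ 0.0669 m³/s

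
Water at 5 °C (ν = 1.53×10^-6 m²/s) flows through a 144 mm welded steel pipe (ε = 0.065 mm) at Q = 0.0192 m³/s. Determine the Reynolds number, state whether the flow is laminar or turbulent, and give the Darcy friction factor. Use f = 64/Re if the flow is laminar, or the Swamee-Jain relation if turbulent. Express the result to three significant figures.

Re ≈ 1.11×10^5; turbulent; f ≈ 0.0199

V = 4Q/(πD²) = 1.179 m/s
Re = VD/ν = 1.179·0.144/1.53×10^-6 = 1.11×10^5
Re > 4000 → turbulent; ε/D = 4.51×10^-4
Swamee-Jain: f = 0.01993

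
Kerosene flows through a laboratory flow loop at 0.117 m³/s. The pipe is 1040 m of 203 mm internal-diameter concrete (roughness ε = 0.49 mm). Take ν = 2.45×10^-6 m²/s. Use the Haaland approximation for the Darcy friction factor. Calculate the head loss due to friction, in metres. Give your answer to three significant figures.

h_f ≈ 85.8 m

V = 4Q/(πD²) = 4·0.117/(π·0.203²) = 3.615 m/s
Re = VD/ν = 3.615·0.203/2.45×10^-6 = 3.00×10^5 → turbulent
ε/D = 0.49/203 = 0.00241
Haaland: f = 0.02515
h_f = f(L/D)V²/(2g) = 0.02515·(1040/0.203)·3.615²/(2·9.81) = 85.83 m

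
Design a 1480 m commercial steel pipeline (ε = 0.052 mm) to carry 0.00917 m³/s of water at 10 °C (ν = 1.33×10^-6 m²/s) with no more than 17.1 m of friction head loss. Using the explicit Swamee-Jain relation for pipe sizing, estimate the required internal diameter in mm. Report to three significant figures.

Swamee-Jain (Type III): D = 0.66·[ε^1.25·(LQ²/(gh_f))^4.75 + ν·Q^9.4·(L/(gh_f))^5.2]^0.04
LQ²/(gh_f) = 7.419×10^-4; L/(gh_f) = 8.823
Term 1 = ε^1.25·(…)^4.75 = 6.01×10^-21; Term 2 = ν·Q^9.4·(…)^5.2 = 7.71×10^-21
D = 0.66·(6.01×10^-21 + 7.71×10^-21)^0.04 = 0.1059 m = 106 mm
Check: V = 1.04 m/s, Re = 8.29×10^4, f = 0.02090, h_f = 16.1 m ≈ 17.1 m ✓

D ≈ 106 mm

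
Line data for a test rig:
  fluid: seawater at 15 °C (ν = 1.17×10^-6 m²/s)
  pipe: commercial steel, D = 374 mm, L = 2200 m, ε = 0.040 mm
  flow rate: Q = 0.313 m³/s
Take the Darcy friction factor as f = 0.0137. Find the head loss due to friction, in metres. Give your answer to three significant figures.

V = 4Q/(πD²) = 4·0.313/(π·0.374²) = 2.849 m/s
h_f = f(L/D)V²/(2g) = 0.01370·(2200/0.374)·2.849²/(2·9.81) = 33.34 m

h_f ≈ 33.3 m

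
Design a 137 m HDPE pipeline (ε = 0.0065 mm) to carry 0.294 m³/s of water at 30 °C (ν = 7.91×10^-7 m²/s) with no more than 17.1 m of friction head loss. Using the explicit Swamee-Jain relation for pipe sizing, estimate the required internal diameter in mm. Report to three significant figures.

D ≈ 231 mm

Swamee-Jain (Type III): D = 0.66·[ε^1.25·(LQ²/(gh_f))^4.75 + ν·Q^9.4·(L/(gh_f))^5.2]^0.04
LQ²/(gh_f) = 0.07059; L/(gh_f) = 0.8167
Term 1 = ε^1.25·(…)^4.75 = 1.12×10^-12; Term 2 = ν·Q^9.4·(…)^5.2 = 2.78×10^-12
D = 0.66·(1.12×10^-12 + 2.78×10^-12)^0.04 = 0.2308 m = 231 mm
Check: V = 7.03 m/s, Re = 2.05×10^6, f = 0.01128, h_f = 16.9 m ≈ 17.1 m ✓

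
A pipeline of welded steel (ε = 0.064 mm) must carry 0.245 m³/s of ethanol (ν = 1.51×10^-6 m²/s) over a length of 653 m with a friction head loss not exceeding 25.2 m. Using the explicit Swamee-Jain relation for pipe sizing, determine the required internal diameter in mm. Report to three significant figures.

Swamee-Jain (Type III): D = 0.66·[ε^1.25·(LQ²/(gh_f))^4.75 + ν·Q^9.4·(L/(gh_f))^5.2]^0.04
LQ²/(gh_f) = 0.1586; L/(gh_f) = 2.641
Term 1 = ε^1.25·(…)^4.75 = 9.09×10^-10; Term 2 = ν·Q^9.4·(…)^5.2 = 4.27×10^-10
D = 0.66·(9.09×10^-10 + 4.27×10^-10)^0.04 = 0.2915 m = 291 mm
Check: V = 3.67 m/s, Re = 7.09×10^5, f = 0.01529, h_f = 23.5 m ≈ 25.2 m ✓

D ≈ 291 mm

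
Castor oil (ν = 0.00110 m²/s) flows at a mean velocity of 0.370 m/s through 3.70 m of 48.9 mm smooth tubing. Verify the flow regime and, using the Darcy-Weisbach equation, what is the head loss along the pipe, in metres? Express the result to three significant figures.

h_f ≈ 2.05 m

Re = VD/ν = 0.370·0.04890/0.00110 = 16.4 → laminar (Re < 2300)
f = 64/Re = 3.891
h_f = f(L/D)V²/(2g) = 3.891·(3.70/0.04890)·0.370²/(2·9.81) = 2.054 m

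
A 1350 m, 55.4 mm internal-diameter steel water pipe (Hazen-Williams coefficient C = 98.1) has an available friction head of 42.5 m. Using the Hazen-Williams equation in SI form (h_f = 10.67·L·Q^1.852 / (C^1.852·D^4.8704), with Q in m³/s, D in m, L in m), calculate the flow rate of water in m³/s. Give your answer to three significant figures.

Q ≈ 0.00210 m³/s

Rearranging: Q = [h_f·C^1.852·D^4.8704 / (10.67·L)]^(1/1.852)
Q = [42.5·98.1^1.852·0.0554^4.8704 / (10.67·1350)]^0.540 = 0.002095 m³/s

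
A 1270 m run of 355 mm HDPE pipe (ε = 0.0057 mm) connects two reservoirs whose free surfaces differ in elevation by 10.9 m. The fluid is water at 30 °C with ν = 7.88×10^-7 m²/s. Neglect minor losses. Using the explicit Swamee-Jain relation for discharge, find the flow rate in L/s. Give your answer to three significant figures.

Swamee-Jain (Type II): Q = -0.965·√(gD⁵h_f/L)·ln[ε/(3.7D) + √(3.17ν²L/(gD³h_f))]
√(gD⁵h_f/L) = √(9.81·0.355⁵·10.9/1270) = 0.02179
ε/(3.7D) = 4.34×10^-6; √(3.17ν²L/(gD³h_f)) = 2.29×10^-5
Q = -0.965·0.02179·ln(2.720×10^-5) = 0.2210 m³/s
Check: V = 2.23 m/s, Re = 1.01×10^6, f = 0.01198, h_f = 10.9 m ≈ 10.9 m ✓

Q ≈ 221 L/s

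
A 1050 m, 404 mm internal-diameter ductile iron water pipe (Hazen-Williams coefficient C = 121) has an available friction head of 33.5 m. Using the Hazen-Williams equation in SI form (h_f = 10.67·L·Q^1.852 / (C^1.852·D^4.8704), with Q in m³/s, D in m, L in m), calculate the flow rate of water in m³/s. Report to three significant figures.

Q ≈ 0.484 m³/s

Rearranging: Q = [h_f·C^1.852·D^4.8704 / (10.67·L)]^(1/1.852)
Q = [33.5·121^1.852·0.404^4.8704 / (10.67·1050)]^0.540 = 0.4838 m³/s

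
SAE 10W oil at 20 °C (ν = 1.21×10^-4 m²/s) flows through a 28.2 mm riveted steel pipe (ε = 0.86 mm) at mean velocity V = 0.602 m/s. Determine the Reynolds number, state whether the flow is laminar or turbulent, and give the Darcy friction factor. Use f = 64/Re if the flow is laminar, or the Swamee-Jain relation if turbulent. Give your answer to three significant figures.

Re ≈ 140; laminar; f = 64/Re ≈ 0.456

Re = VD/ν = 0.6020·0.0282/1.21×10^-4 = 140
Re < 2300 → laminar → f = 64/Re = 0.4562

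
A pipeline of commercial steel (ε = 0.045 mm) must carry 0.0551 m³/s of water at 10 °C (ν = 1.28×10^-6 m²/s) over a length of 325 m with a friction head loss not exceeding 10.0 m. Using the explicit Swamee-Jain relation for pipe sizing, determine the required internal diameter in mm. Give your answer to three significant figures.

Swamee-Jain (Type III): D = 0.66·[ε^1.25·(LQ²/(gh_f))^4.75 + ν·Q^9.4·(L/(gh_f))^5.2]^0.04
LQ²/(gh_f) = 0.01006; L/(gh_f) = 3.313
Term 1 = ε^1.25·(…)^4.75 = 1.20×10^-15; Term 2 = ν·Q^9.4·(…)^5.2 = 9.53×10^-16
D = 0.66·(1.20×10^-15 + 9.53×10^-16)^0.04 = 0.1709 m = 171 mm
Check: V = 2.40 m/s, Re = 3.21×10^5, f = 0.01669, h_f = 9.32 m ≈ 10.0 m ✓

D ≈ 171 mm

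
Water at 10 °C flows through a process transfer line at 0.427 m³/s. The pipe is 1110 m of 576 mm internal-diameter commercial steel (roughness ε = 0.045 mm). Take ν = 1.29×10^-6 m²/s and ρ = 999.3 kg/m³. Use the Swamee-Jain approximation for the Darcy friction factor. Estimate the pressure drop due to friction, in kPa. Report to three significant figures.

Δp ≈ 35.1 kPa

V = 4Q/(πD²) = 4·0.427/(π·0.576²) = 1.639 m/s
Re = VD/ν = 1.639·0.576/1.29×10^-6 = 7.32×10^5 → turbulent
ε/D = 0.045/576 = 7.81×10^-5
Swamee-Jain: f = 0.01359
h_f = f(L/D)V²/(2g) = 0.01359·(1110/0.576)·1.639²/(2·9.81) = 3.584 m
Δp = ρg·h_f = 999.3·9.81·3.584 = 35.14 kPa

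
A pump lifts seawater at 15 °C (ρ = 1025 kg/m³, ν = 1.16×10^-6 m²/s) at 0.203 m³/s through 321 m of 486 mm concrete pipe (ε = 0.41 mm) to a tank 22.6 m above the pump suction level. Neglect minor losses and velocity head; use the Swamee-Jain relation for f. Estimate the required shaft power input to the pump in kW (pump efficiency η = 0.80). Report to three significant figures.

P_shaft ≈ 59.7 kW

V = 4Q/(πD²) = 1.094 m/s; Re = 4.58×10^5; ε/D = 8.44×10^-4; f = 0.01970
h_f = f(L/D)V²/2g = 0.7943 m
Total head H = z + h_f = 22.6 + 0.7943 = 23.39 m
P_hyd = ρgQH = 1025·9.81·0.203·23.39 = 47.75 kW
P_shaft = P_hyd/η = 47.75/0.80 = 59.69 kW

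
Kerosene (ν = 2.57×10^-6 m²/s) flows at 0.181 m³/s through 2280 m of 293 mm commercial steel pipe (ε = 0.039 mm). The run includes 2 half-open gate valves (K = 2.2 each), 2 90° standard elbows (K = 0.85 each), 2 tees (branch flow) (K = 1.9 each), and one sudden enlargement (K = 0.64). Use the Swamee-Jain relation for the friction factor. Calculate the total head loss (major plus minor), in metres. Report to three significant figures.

V = 4Q/(πD²) = 2.684 m/s; V²/2g = 0.3673 m
Re = 3.06×10^5, ε/D = 1.33×10^-4 → f = 0.01570 (Swamee-Jain)
Major: h_f = f(L/D)·V²/2g = 0.01570·7782·0.3673 = 44.88 m
Minor: ΣK = 10.5; h_m = ΣK·V²/2g = 3.871 m
Total H_L = 44.88 + 3.871 = 48.75 m

H_L ≈ 48.8 m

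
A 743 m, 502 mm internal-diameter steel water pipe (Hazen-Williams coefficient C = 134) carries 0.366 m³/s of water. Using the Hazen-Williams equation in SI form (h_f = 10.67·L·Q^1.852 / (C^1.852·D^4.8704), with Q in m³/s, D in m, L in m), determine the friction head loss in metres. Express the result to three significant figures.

h_f ≈ 4.06 m

h_f = 10.67·743·0.366^1.852 / (134^1.852·0.502^4.8704) = 4.065 m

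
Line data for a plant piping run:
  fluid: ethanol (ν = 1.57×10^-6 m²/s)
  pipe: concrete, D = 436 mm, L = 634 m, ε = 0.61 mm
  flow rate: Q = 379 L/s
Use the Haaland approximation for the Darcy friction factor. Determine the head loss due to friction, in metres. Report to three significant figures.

h_f ≈ 10.4 m

V = 4Q/(πD²) = 4·0.379/(π·0.436²) = 2.538 m/s
Re = VD/ν = 2.538·0.436/1.57×10^-6 = 7.05×10^5 → turbulent
ε/D = 0.61/436 = 0.00140
Haaland: f = 0.02168
h_f = f(L/D)V²/(2g) = 0.02168·(634/0.436)·2.538²/(2·9.81) = 10.36 m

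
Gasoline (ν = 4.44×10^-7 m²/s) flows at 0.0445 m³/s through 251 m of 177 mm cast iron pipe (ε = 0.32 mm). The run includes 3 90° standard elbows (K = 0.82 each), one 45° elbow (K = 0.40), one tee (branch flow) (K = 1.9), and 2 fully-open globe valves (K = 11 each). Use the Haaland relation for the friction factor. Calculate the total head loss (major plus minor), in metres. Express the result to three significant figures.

V = 4Q/(πD²) = 1.809 m/s; V²/2g = 0.1667 m
Re = 7.21×10^5, ε/D = 0.00181 → f = 0.02309 (Haaland)
Major: h_f = f(L/D)·V²/2g = 0.02309·1418·0.1667 = 5.459 m
Minor: ΣK = 26.8; h_m = ΣK·V²/2g = 4.461 m
Total H_L = 5.459 + 4.461 = 9.920 m

H_L ≈ 9.92 m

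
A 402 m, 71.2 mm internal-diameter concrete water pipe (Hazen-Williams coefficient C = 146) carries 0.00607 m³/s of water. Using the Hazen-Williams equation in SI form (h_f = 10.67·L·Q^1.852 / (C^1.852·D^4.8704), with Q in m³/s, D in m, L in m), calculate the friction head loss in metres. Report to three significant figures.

h_f ≈ 12.8 m

h_f = 10.67·402·0.00607^1.852 / (146^1.852·0.0712^4.8704) = 12.80 m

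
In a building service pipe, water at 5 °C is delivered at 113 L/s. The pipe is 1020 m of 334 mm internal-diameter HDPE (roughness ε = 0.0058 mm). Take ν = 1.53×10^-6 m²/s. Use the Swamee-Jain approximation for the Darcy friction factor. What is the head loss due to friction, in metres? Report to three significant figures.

V = 4Q/(πD²) = 4·0.113/(π·0.334²) = 1.290 m/s
Re = VD/ν = 1.290·0.334/1.53×10^-6 = 2.82×10^5 → turbulent
ε/D = 0.0058/334 = 1.74×10^-5
Swamee-Jain: f = 0.01474
h_f = f(L/D)V²/(2g) = 0.01474·(1020/0.334)·1.290²/(2·9.81) = 3.817 m

h_f ≈ 3.82 m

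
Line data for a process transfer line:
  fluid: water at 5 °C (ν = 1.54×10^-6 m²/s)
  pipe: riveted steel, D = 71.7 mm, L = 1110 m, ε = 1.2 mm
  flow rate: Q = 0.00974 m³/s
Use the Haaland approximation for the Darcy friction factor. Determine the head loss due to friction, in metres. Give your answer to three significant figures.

h_f ≈ 211 m

V = 4Q/(πD²) = 4·0.00974/(π·0.0717²) = 2.412 m/s
Re = VD/ν = 2.412·0.0717/1.54×10^-6 = 1.12×10^5 → turbulent
ε/D = 1.2/71.7 = 0.0167
Haaland: f = 0.04594
h_f = f(L/D)V²/(2g) = 0.04594·(1110/0.0717)·2.412²/(2·9.81) = 211.0 m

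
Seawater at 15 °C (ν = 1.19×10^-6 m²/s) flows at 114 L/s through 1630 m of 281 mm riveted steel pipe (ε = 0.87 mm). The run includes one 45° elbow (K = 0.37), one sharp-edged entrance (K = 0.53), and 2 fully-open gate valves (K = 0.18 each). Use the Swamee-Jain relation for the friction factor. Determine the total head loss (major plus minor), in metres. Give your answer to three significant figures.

H_L ≈ 27.0 m

V = 4Q/(πD²) = 1.838 m/s; V²/2g = 0.1722 m
Re = 4.34×10^5, ε/D = 0.00310 → f = 0.02682 (Swamee-Jain)
Major: h_f = f(L/D)·V²/2g = 0.02682·5801·0.1722 = 26.80 m
Minor: ΣK = 1.26; h_m = ΣK·V²/2g = 0.2170 m
Total H_L = 26.80 + 0.2170 = 27.01 m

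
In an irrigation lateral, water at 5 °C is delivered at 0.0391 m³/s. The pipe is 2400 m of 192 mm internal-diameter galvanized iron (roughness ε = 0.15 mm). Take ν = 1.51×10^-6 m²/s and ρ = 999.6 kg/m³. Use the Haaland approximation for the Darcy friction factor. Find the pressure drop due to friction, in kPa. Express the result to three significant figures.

V = 4Q/(πD²) = 4·0.0391/(π·0.192²) = 1.350 m/s
Re = VD/ν = 1.350·0.192/1.51×10^-6 = 1.72×10^5 → turbulent
ε/D = 0.15/192 = 7.81×10^-4
Haaland: f = 0.02020
h_f = f(L/D)V²/(2g) = 0.02020·(2400/0.192)·1.350²/(2·9.81) = 23.47 m
Δp = ρg·h_f = 999.6·9.81·23.47 = 230.2 kPa

Δp ≈ 230 kPa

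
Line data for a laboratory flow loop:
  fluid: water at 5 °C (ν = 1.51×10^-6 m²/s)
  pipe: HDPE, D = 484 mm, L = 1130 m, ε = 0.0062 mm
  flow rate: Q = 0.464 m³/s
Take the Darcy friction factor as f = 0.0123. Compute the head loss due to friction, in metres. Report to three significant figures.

h_f ≈ 9.31 m

V = 4Q/(πD²) = 4·0.464/(π·0.484²) = 2.522 m/s
h_f = f(L/D)V²/(2g) = 0.01230·(1130/0.484)·2.522²/(2·9.81) = 9.309 m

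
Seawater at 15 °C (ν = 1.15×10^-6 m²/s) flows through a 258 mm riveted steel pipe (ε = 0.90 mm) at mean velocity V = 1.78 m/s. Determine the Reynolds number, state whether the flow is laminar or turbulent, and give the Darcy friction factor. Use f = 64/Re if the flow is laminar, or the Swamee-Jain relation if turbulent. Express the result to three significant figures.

Re ≈ 3.99×10^5; turbulent; f ≈ 0.0277

Re = VD/ν = 1.780·0.258/1.15×10^-6 = 3.99×10^5
Re > 4000 → turbulent; ε/D = 0.00349
Swamee-Jain: f = 0.02774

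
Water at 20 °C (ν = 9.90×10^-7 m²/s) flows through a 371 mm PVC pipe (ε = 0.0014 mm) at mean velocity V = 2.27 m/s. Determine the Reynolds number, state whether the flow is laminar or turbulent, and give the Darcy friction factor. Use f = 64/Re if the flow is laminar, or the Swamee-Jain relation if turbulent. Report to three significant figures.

Re ≈ 8.51×10^5; turbulent; f ≈ 0.0120

Re = VD/ν = 2.270·0.371/9.90×10^-7 = 8.51×10^5
Re > 4000 → turbulent; ε/D = 3.77×10^-6
Swamee-Jain: f = 0.01202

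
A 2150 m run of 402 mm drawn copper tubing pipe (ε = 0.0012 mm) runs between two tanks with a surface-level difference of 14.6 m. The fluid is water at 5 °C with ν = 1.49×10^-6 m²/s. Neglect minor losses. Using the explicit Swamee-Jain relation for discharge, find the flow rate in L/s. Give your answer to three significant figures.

Q ≈ 258 L/s

Swamee-Jain (Type II): Q = -0.965·√(gD⁵h_f/L)·ln[ε/(3.7D) + √(3.17ν²L/(gD³h_f))]
√(gD⁵h_f/L) = √(9.81·0.402⁵·14.6/2150) = 0.02645
ε/(3.7D) = 8.07×10^-7; √(3.17ν²L/(gD³h_f)) = 4.03×10^-5
Q = -0.965·0.02645·ln(4.113×10^-5) = 0.2577 m³/s
Check: V = 2.03 m/s, Re = 5.48×10^5, f = 0.01293, h_f = 14.5 m ≈ 14.6 m ✓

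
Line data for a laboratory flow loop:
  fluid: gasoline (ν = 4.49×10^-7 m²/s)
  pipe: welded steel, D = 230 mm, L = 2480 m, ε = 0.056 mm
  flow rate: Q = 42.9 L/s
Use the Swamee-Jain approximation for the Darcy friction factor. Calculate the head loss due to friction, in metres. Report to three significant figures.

h_f ≈ 9.28 m

V = 4Q/(πD²) = 4·0.0429/(π·0.230²) = 1.033 m/s
Re = VD/ν = 1.033·0.230/4.49×10^-7 = 5.29×10^5 → turbulent
ε/D = 0.056/230 = 2.43×10^-4
Swamee-Jain: f = 0.01584
h_f = f(L/D)V²/(2g) = 0.01584·(2480/0.230)·1.033²/(2·9.81) = 9.279 m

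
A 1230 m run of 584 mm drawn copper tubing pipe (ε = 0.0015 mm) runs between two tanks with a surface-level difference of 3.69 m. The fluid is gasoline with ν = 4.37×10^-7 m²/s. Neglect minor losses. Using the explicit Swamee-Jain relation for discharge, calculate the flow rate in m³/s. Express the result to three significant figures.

Swamee-Jain (Type II): Q = -0.965·√(gD⁵h_f/L)·ln[ε/(3.7D) + √(3.17ν²L/(gD³h_f))]
√(gD⁵h_f/L) = √(9.81·0.584⁵·3.69/1230) = 0.04471
ε/(3.7D) = 6.94×10^-7; √(3.17ν²L/(gD³h_f)) = 1.02×10^-5
Q = -0.965·0.04471·ln(1.086×10^-5) = 0.4932 m³/s
Check: V = 1.84 m/s, Re = 2.46×10^6, f = 0.01014, h_f = 3.69 m ≈ 3.69 m ✓

Q ≈ 0.493 m³/s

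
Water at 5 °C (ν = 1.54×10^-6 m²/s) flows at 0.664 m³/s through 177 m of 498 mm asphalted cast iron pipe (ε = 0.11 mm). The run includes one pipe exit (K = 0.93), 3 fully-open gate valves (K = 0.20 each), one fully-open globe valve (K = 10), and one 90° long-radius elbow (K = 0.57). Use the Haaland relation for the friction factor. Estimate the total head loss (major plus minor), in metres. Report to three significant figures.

H_L ≈ 10.3 m

V = 4Q/(πD²) = 3.409 m/s; V²/2g = 0.5923 m
Re = 1.10×10^6, ε/D = 2.21×10^-4 → f = 0.01476 (Haaland)
Major: h_f = f(L/D)·V²/2g = 0.01476·355.4·0.5923 = 3.107 m
Minor: ΣK = 12.1; h_m = ΣK·V²/2g = 7.167 m
Total H_L = 3.107 + 7.167 = 10.27 m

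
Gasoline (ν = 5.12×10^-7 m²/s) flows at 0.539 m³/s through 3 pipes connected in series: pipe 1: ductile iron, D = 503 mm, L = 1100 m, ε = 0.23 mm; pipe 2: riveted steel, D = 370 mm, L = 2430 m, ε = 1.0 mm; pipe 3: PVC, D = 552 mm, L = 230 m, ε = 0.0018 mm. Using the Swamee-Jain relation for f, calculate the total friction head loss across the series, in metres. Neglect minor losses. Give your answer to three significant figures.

H ≈ 229 m

Pipe 1: V = 2.712 m/s, Re = 2.66×10^6, ε/D = 4.57×10^-4, f = 0.01664, h_1 = f(L/D)V²/2g = 13.65 m
Pipe 2: V = 5.013 m/s, Re = 3.62×10^6, ε/D = 0.00270, f = 0.02548, h_2 = f(L/D)V²/2g = 214.4 m
Pipe 3: V = 2.252 m/s, Re = 2.43×10^6, ε/D = 3.26×10^-6, f = 0.01019, h_3 = f(L/D)V²/2g = 1.098 m
Series → Q common, losses add: H = Σh = 229.1 m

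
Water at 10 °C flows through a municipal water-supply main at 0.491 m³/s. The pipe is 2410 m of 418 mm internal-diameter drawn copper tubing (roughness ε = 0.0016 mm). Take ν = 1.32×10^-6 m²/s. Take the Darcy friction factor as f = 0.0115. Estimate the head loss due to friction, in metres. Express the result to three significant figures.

V = 4Q/(πD²) = 4·0.491/(π·0.418²) = 3.578 m/s
h_f = f(L/D)V²/(2g) = 0.01150·(2410/0.418)·3.578²/(2·9.81) = 43.26 m

h_f ≈ 43.3 m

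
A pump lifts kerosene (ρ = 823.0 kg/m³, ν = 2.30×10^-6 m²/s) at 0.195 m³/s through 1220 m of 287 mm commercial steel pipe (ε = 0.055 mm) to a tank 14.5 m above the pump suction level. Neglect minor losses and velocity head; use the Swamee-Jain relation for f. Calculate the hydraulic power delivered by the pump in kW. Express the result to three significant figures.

P_hyd ≈ 72.0 kW

V = 4Q/(πD²) = 3.014 m/s; Re = 3.76×10^5; ε/D = 1.92×10^-4; f = 0.01585
h_f = f(L/D)V²/2g = 31.21 m
Total head H = z + h_f = 14.5 + 31.21 = 45.71 m
P_hyd = ρgQH = 823.0·9.81·0.195·45.71 = 71.96 kW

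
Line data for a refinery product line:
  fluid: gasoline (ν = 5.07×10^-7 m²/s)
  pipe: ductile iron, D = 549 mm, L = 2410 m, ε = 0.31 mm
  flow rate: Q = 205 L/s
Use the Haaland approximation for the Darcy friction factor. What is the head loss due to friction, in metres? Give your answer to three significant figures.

V = 4Q/(πD²) = 4·0.205/(π·0.549²) = 0.8660 m/s
Re = VD/ν = 0.8660·0.549/5.07×10^-7 = 9.38×10^5 → turbulent
ε/D = 0.31/549 = 5.65×10^-4
Haaland: f = 0.01763
h_f = f(L/D)V²/(2g) = 0.01763·(2410/0.549)·0.8660²/(2·9.81) = 2.958 m

h_f ≈ 2.96 m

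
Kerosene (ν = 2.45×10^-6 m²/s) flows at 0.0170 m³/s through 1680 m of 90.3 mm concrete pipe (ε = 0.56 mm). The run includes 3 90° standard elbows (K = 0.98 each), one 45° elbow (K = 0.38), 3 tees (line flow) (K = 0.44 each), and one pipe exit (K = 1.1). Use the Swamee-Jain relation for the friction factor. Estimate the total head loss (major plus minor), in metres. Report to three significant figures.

H_L ≈ 226 m

V = 4Q/(πD²) = 2.655 m/s; V²/2g = 0.3591 m
Re = 9.78×10^4, ε/D = 0.00620 → f = 0.03354 (Swamee-Jain)
Major: h_f = f(L/D)·V²/2g = 0.03354·18605·0.3591 = 224.1 m
Minor: ΣK = 5.74; h_m = ΣK·V²/2g = 2.061 m
Total H_L = 224.1 + 2.061 = 226.2 m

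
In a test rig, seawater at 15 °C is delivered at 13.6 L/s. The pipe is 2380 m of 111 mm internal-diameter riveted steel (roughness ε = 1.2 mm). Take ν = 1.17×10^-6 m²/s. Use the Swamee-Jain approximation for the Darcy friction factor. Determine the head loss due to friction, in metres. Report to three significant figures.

h_f ≈ 85.4 m

V = 4Q/(πD²) = 4·0.0136/(π·0.111²) = 1.405 m/s
Re = VD/ν = 1.405·0.111/1.17×10^-6 = 1.33×10^5 → turbulent
ε/D = 1.2/111 = 0.0108
Swamee-Jain: f = 0.03956
h_f = f(L/D)V²/(2g) = 0.03956·(2380/0.111)·1.405²/(2·9.81) = 85.38 m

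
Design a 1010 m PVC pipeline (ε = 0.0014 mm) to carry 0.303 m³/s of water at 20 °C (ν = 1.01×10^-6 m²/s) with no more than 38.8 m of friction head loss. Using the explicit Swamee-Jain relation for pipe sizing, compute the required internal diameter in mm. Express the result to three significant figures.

Swamee-Jain (Type III): D = 0.66·[ε^1.25·(LQ²/(gh_f))^4.75 + ν·Q^9.4·(L/(gh_f))^5.2]^0.04
LQ²/(gh_f) = 0.2436; L/(gh_f) = 2.654
Term 1 = ε^1.25·(…)^4.75 = 5.88×10^-11; Term 2 = ν·Q^9.4·(…)^5.2 = 2.16×10^-9
D = 0.66·(5.88×10^-11 + 2.16×10^-9)^0.04 = 0.2974 m = 297 mm
Check: V = 4.36 m/s, Re = 1.28×10^6, f = 0.01127, h_f = 37.1 m ≈ 38.8 m ✓

D ≈ 297 mm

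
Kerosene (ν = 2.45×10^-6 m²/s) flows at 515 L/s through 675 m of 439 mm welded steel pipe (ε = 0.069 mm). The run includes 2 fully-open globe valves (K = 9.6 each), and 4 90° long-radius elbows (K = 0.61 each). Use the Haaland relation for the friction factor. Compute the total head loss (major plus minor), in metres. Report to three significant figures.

V = 4Q/(πD²) = 3.402 m/s; V²/2g = 0.5900 m
Re = 6.10×10^5, ε/D = 1.57×10^-4 → f = 0.01461 (Haaland)
Major: h_f = f(L/D)·V²/2g = 0.01461·1538·0.5900 = 13.26 m
Minor: ΣK = 21.6; h_m = ΣK·V²/2g = 12.77 m
Total H_L = 13.26 + 12.77 = 26.02 m

H_L ≈ 26.0 m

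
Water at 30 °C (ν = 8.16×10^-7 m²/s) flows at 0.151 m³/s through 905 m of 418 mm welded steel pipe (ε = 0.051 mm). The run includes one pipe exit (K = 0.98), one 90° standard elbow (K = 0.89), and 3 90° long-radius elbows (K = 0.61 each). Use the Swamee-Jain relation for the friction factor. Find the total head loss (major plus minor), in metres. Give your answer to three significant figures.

H_L ≈ 2.17 m

V = 4Q/(πD²) = 1.100 m/s; V²/2g = 0.06171 m
Re = 5.64×10^5, ε/D = 1.22×10^-4 → f = 0.01454 (Swamee-Jain)
Major: h_f = f(L/D)·V²/2g = 0.01454·2165·0.06171 = 1.942 m
Minor: ΣK = 3.70; h_m = ΣK·V²/2g = 0.2283 m
Total H_L = 1.942 + 0.2283 = 2.170 m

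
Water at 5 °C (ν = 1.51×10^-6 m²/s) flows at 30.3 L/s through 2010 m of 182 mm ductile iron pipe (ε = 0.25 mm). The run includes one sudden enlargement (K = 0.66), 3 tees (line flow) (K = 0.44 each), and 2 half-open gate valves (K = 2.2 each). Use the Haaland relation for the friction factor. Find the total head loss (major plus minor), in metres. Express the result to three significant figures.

H_L ≈ 17.8 m

V = 4Q/(πD²) = 1.165 m/s; V²/2g = 0.06914 m
Re = 1.40×10^5, ε/D = 0.00137 → f = 0.02269 (Haaland)
Major: h_f = f(L/D)·V²/2g = 0.02269·11044·0.06914 = 17.32 m
Minor: ΣK = 6.38; h_m = ΣK·V²/2g = 0.4411 m
Total H_L = 17.32 + 0.4411 = 17.76 m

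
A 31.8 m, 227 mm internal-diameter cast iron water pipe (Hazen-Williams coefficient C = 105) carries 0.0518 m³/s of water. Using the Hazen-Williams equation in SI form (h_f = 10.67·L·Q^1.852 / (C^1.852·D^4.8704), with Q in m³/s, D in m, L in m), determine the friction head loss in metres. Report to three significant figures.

h_f ≈ 0.349 m

h_f = 10.67·31.8·0.0518^1.852 / (105^1.852·0.227^4.8704) = 0.3489 m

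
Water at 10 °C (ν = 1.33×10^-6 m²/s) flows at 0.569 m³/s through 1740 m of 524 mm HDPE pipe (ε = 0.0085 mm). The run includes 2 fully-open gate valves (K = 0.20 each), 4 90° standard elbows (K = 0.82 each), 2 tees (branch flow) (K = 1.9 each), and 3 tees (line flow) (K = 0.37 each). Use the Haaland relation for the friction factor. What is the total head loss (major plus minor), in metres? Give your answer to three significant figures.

V = 4Q/(πD²) = 2.639 m/s; V²/2g = 0.3548 m
Re = 1.04×10^6, ε/D = 1.62×10^-5 → f = 0.01182 (Haaland)
Major: h_f = f(L/D)·V²/2g = 0.01182·3321·0.3548 = 13.93 m
Minor: ΣK = 8.59; h_m = ΣK·V²/2g = 3.048 m
Total H_L = 13.93 + 3.048 = 16.98 m

H_L ≈ 17.0 m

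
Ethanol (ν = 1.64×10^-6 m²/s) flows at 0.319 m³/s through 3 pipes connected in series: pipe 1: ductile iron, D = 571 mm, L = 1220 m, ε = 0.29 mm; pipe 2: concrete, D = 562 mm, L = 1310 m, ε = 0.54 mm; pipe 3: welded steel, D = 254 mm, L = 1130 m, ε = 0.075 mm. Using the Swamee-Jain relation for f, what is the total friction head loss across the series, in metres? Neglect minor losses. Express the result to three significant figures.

H ≈ 148 m

Pipe 1: V = 1.246 m/s, Re = 4.34×10^5, ε/D = 5.08×10^-4, f = 0.01796, h_1 = f(L/D)V²/2g = 3.035 m
Pipe 2: V = 1.286 m/s, Re = 4.41×10^5, ε/D = 9.61×10^-4, f = 0.02027, h_2 = f(L/D)V²/2g = 3.982 m
Pipe 3: V = 6.296 m/s, Re = 9.75×10^5, ε/D = 2.95×10^-4, f = 0.01573, h_3 = f(L/D)V²/2g = 141.4 m
Series → Q common, losses add: H = Σh = 148.4 m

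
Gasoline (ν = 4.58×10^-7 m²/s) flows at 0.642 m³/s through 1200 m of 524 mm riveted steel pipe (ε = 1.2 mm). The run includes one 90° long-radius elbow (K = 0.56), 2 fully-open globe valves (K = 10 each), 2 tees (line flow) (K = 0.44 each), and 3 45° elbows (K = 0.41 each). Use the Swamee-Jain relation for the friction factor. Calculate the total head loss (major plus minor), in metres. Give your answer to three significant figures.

V = 4Q/(πD²) = 2.977 m/s; V²/2g = 0.4517 m
Re = 3.41×10^6, ε/D = 0.00229 → f = 0.02437 (Swamee-Jain)
Major: h_f = f(L/D)·V²/2g = 0.02437·2290·0.4517 = 25.21 m
Minor: ΣK = 22.7; h_m = ΣK·V²/2g = 10.24 m
Total H_L = 25.21 + 10.24 = 35.45 m

H_L ≈ 35.4 m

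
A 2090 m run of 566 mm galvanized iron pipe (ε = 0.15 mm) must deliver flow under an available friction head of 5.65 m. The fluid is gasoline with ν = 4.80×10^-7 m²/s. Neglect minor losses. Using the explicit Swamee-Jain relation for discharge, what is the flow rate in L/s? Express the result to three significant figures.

Q ≈ 355 L/s

Swamee-Jain (Type II): Q = -0.965·√(gD⁵h_f/L)·ln[ε/(3.7D) + √(3.17ν²L/(gD³h_f))]
√(gD⁵h_f/L) = √(9.81·0.566⁵·5.65/2090) = 0.03925
ε/(3.7D) = 7.16×10^-5; √(3.17ν²L/(gD³h_f)) = 1.23×10^-5
Q = -0.965·0.03925·ln(8.395×10^-5) = 0.3555 m³/s
Check: V = 1.41 m/s, Re = 1.67×10^6, f = 0.01513, h_f = 5.68 m ≈ 5.65 m ✓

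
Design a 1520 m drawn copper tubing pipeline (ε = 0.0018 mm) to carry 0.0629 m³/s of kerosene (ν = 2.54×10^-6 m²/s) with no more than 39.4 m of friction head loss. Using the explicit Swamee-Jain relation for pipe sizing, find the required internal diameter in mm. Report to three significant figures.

D ≈ 185 mm

Swamee-Jain (Type III): D = 0.66·[ε^1.25·(LQ²/(gh_f))^4.75 + ν·Q^9.4·(L/(gh_f))^5.2]^0.04
LQ²/(gh_f) = 0.01556; L/(gh_f) = 3.933
Term 1 = ε^1.25·(…)^4.75 = 1.70×10^-16; Term 2 = ν·Q^9.4·(…)^5.2 = 1.60×10^-14
D = 0.66·(1.70×10^-16 + 1.60×10^-14)^0.04 = 0.1853 m = 185 mm
Check: V = 2.33 m/s, Re = 1.70×10^5, f = 0.01611, h_f = 36.6 m ≈ 39.4 m ✓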